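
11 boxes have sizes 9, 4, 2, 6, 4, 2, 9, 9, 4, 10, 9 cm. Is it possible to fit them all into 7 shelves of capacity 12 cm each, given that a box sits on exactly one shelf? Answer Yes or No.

Yes

A valid assignment using 7 shelves:
  shelf 1: 10 + 2 = 12
  shelf 2: 9 + 2 = 11
  shelf 3: 9 = 9
  shelf 4: 9 = 9
  shelf 5: 9 = 9
  shelf 6: 6 + 4 = 10
  shelf 7: 4 + 4 = 8
Every load is within 12 cm, so 7 shelves suffice.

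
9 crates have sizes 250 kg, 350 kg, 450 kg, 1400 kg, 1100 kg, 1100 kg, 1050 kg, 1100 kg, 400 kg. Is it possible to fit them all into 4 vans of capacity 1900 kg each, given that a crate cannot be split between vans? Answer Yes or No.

Total = 7200 kg; ⌈7200/1900⌉ = 4.
5 crates each exceed half the capacity and cannot share a van, forcing at least 5 vans.
At least 5 vans are required, but only 4 are allowed.

No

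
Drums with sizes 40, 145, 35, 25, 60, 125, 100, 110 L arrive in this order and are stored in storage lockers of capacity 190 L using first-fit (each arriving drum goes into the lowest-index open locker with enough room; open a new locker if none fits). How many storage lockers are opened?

  40 → locker 1 (new)  [load 40/190]
  145 → locker 1  [load 185/190]
  35 → locker 2 (new)  [load 35/190]
  25 → locker 2  [load 60/190]
  60 → locker 2  [load 120/190]
  125 → locker 3 (new)  [load 125/190]
  100 → locker 4 (new)  [load 100/190]
  110 → locker 5 (new)  [load 110/190]
5 storage lockers opened.

5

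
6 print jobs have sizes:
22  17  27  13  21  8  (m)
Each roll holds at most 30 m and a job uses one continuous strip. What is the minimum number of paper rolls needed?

Total = 27 + 22 + 21 + 17 + 13 + 8 = 108 m.
Lower bound: ⌈108/30⌉ = 4 paper rolls.
A packing using 4 paper rolls:
  roll 1: 27 = 27
  roll 2: 22 + 8 = 30
  roll 3: 21 = 21
  roll 4: 17 + 13 = 30
This matches the lower bound, so 4 is optimal.

4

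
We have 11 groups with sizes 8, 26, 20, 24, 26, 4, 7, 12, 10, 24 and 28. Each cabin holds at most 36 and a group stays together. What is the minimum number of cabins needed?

Total = 28 + 26 + 26 + 24 + 24 + 20 + 12 + 10 + 8 + 7 + 4 = 189.
Lower bound: ⌈189/36⌉ = 6 cabins.
A packing using 6 cabins:
  cabin 1: 28 + 8 = 36
  cabin 2: 26 + 10 = 36
  cabin 3: 26 + 7 = 33
  cabin 4: 24 + 12 = 36
  cabin 5: 24 + 4 = 28
  cabin 6: 20 = 20
This matches the lower bound, so 6 is optimal.

6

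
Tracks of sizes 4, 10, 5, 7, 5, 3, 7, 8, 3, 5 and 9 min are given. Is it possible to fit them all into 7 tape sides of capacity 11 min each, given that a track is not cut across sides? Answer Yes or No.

A valid assignment using 7 tape sides:
  side 1: 10 = 10
  side 2: 9 = 9
  side 3: 8 + 3 = 11
  side 4: 7 + 4 = 11
  side 5: 7 + 3 = 10
  side 6: 5 + 5 = 10
  side 7: 5 = 5
Every load is within 11 min, so 7 tape sides suffice.

Yes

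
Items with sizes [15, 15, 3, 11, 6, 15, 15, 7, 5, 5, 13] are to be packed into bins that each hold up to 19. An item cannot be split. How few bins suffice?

Total = 15 + 15 + 15 + 15 + 13 + 11 + 7 + 6 + 5 + 5 + 3 = 110.
Lower bound: ⌈110/19⌉ = 6 bins.
A packing using 7 bins:
  bin 1: 15 + 3 = 18
  bin 2: 15 = 15
  bin 3: 15 = 15
  bin 4: 15 = 15
  bin 5: 13 + 6 = 19
  bin 6: 11 + 7 = 18
  bin 7: 5 + 5 = 10
No arrangement into 6 bins stays within capacity, so 7 is optimal.

7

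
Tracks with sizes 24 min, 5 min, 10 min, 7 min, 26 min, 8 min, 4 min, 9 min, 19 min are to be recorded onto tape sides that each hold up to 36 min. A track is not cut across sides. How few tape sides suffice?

Total = 26 + 24 + 19 + 10 + 9 + 8 + 7 + 5 + 4 = 112 min.
Lower bound: ⌈112/36⌉ = 4 tape sides.
A packing using 4 tape sides:
  side 1: 26 + 10 = 36
  side 2: 24 + 9 = 33
  side 3: 19 + 8 + 7 = 34
  side 4: 5 + 4 = 9
This matches the lower bound, so 4 is optimal.

4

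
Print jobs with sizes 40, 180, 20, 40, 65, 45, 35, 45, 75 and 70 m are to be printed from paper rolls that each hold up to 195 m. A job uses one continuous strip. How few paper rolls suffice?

Total = 180 + 75 + 70 + 65 + 45 + 45 + 40 + 40 + 35 + 20 = 615 m.
Lower bound: ⌈615/195⌉ = 4 paper rolls.
A packing using 4 paper rolls:
  roll 1: 180 = 180
  roll 2: 75 + 70 + 45 = 190
  roll 3: 65 + 45 + 40 + 40 = 190
  roll 4: 35 + 20 = 55
This matches the lower bound, so 4 is optimal.

4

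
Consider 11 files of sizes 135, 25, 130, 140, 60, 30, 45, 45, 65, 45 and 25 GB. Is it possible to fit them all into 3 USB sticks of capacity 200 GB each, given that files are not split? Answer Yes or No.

No

Total = 745 GB; ⌈745/200⌉ = 4.
At least 4 USB sticks are required, but only 3 are allowed.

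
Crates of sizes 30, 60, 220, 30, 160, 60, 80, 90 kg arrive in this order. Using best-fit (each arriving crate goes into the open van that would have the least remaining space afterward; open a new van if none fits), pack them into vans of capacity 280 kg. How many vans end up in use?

  30 → van 1 (new)  [load 30/280]
  60 → van 1  [load 90/280]
  220 → van 2 (new)  [load 220/280]
  30 → van 2  [load 250/280]
  160 → van 1  [load 250/280]
  60 → van 3 (new)  [load 60/280]
  80 → van 3  [load 140/280]
  90 → van 3  [load 230/280]
3 vans opened.

3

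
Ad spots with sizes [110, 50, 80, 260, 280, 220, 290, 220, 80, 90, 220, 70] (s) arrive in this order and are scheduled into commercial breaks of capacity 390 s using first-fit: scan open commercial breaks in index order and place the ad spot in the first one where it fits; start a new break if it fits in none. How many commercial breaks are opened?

7

  110 → break 1 (new)  [load 110/390]
  50 → break 1  [load 160/390]
  80 → break 1  [load 240/390]
  260 → break 2 (new)  [load 260/390]
  280 → break 3 (new)  [load 280/390]
  220 → break 4 (new)  [load 220/390]
  290 → break 5 (new)  [load 290/390]
  220 → break 6 (new)  [load 220/390]
  80 → break 1  [load 320/390]
  90 → break 2  [load 350/390]
  220 → break 7 (new)  [load 220/390]
  70 → break 1  [load 390/390]
7 commercial breaks opened.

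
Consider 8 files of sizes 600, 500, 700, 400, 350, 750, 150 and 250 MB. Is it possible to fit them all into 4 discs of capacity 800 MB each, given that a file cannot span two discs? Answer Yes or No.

Total = 3700 MB; ⌈3700/800⌉ = 5.
At least 5 discs are required, but only 4 are allowed.

No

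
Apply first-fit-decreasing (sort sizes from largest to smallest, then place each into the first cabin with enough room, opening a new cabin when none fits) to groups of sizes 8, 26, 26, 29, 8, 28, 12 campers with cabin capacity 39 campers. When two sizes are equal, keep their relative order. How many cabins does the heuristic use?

Sorted descending: 29, 28, 26, 26, 12, 8, 8.
  29 → cabin 1 (new)  [load 29/39]
  28 → cabin 2 (new)  [load 28/39]
  26 → cabin 3 (new)  [load 26/39]
  26 → cabin 4 (new)  [load 26/39]
  12 → cabin 3  [load 38/39]
  8 → cabin 1  [load 37/39]
  8 → cabin 2  [load 36/39]
4 cabins opened.

4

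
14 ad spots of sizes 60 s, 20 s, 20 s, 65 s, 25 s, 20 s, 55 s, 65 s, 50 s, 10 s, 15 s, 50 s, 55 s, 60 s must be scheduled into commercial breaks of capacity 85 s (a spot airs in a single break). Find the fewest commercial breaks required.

Total = 65 + 65 + 60 + 60 + 55 + 55 + 50 + 50 + 25 + 20 + 20 + 20 + 15 + 10 = 570 s.
Lower bound: ⌈570/85⌉ = 7 commercial breaks.
Also, 8 ad spots each exceed 85/2 s, and no two of those can share a break, so at least 8 commercial breaks are needed.
A packing using 8 commercial breaks:
  break 1: 65 + 20 = 85
  break 2: 65 + 20 = 85
  break 3: 60 + 25 = 85
  break 4: 60 + 20 = 80
  break 5: 55 + 15 + 10 = 80
  break 6: 55 = 55
  break 7: 50 = 50
  break 8: 50 = 50
This matches the lower bound, so 8 is optimal.

8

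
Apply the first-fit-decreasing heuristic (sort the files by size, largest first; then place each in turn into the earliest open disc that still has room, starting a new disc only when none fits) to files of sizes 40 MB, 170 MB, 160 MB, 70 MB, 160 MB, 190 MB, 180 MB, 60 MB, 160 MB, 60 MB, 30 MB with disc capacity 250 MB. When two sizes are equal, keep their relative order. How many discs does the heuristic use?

6

Sorted descending: 190, 180, 170, 160, 160, 160, 70, 60, 60, 40, 30.
  190 → disc 1 (new)  [load 190/250]
  180 → disc 2 (new)  [load 180/250]
  170 → disc 3 (new)  [load 170/250]
  160 → disc 4 (new)  [load 160/250]
  160 → disc 5 (new)  [load 160/250]
  160 → disc 6 (new)  [load 160/250]
  70 → disc 2  [load 250/250]
  60 → disc 1  [load 250/250]
  60 → disc 3  [load 230/250]
  40 → disc 4  [load 200/250]
  30 → disc 4  [load 230/250]
6 discs opened.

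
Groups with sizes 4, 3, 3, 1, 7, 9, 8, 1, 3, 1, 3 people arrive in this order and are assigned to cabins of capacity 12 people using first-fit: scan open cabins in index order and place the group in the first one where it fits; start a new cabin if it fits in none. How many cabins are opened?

  4 → cabin 1 (new)  [load 4/12]
  3 → cabin 1  [load 7/12]
  3 → cabin 1  [load 10/12]
  1 → cabin 1  [load 11/12]
  7 → cabin 2 (new)  [load 7/12]
  9 → cabin 3 (new)  [load 9/12]
  8 → cabin 4 (new)  [load 8/12]
  1 → cabin 1  [load 12/12]
  3 → cabin 2  [load 10/12]
  1 → cabin 2  [load 11/12]
  3 → cabin 3  [load 12/12]
4 cabins opened.

4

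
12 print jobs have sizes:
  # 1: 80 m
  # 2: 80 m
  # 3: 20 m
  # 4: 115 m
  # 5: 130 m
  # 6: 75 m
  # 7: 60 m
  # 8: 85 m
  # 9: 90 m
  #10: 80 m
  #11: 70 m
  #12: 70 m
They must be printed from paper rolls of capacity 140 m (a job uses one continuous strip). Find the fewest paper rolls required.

Total = 130 + 115 + 90 + 85 + 80 + 80 + 80 + 75 + 70 + 70 + 60 + 20 = 955 m.
Lower bound: ⌈955/140⌉ = 7 paper rolls.
Also, 8 print jobs each exceed 70 m, and no two of those can share a roll, so at least 8 paper rolls are needed.
A packing using 9 paper rolls:
  roll 1: 130 = 130
  roll 2: 115 + 20 = 135
  roll 3: 90 = 90
  roll 4: 85 = 85
  roll 5: 80 + 60 = 140
  roll 6: 80 = 80
  roll 7: 80 = 80
  roll 8: 75 = 75
  roll 9: 70 + 70 = 140
No arrangement into 8 paper rolls stays within capacity, so 9 is optimal.

9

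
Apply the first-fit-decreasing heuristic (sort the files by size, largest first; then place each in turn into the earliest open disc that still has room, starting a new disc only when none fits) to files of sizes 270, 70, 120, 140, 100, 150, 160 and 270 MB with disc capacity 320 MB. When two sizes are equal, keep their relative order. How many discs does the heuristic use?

Sorted descending: 270, 270, 160, 150, 140, 120, 100, 70.
  270 → disc 1 (new)  [load 270/320]
  270 → disc 2 (new)  [load 270/320]
  160 → disc 3 (new)  [load 160/320]
  150 → disc 3  [load 310/320]
  140 → disc 4 (new)  [load 140/320]
  120 → disc 4  [load 260/320]
  100 → disc 5 (new)  [load 100/320]
  70 → disc 5  [load 170/320]
5 discs opened.

5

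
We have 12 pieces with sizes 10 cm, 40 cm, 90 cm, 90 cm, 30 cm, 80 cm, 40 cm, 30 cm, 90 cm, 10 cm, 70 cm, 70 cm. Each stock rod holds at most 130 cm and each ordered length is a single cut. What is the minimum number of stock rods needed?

Total = 90 + 90 + 90 + 80 + 70 + 70 + 40 + 40 + 30 + 30 + 10 + 10 = 650 cm.
Lower bound: ⌈650/130⌉ = 5 stock rods.
Also, 6 pieces each exceed 65 cm, and no two of those can share a stock rod, so at least 6 stock rods are needed.
A packing using 6 stock rods:
  stock rod 1: 90 + 40 = 130
  stock rod 2: 90 + 40 = 130
  stock rod 3: 90 + 30 + 10 = 130
  stock rod 4: 80 + 30 + 10 = 120
  stock rod 5: 70 = 70
  stock rod 6: 70 = 70
This matches the lower bound, so 6 is optimal.

6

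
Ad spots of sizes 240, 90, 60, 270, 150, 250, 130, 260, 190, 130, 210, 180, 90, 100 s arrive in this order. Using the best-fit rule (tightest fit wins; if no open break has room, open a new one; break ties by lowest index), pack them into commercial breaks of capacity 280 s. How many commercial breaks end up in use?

9

  240 → break 1 (new)  [load 240/280]
  90 → break 2 (new)  [load 90/280]
  60 → break 2  [load 150/280]
  270 → break 3 (new)  [load 270/280]
  150 → break 4 (new)  [load 150/280]
  250 → break 5 (new)  [load 250/280]
  130 → break 2  [load 280/280]
  260 → break 6 (new)  [load 260/280]
  190 → break 7 (new)  [load 190/280]
  130 → break 4  [load 280/280]
  210 → break 8 (new)  [load 210/280]
  180 → break 9 (new)  [load 180/280]
  90 → break 7  [load 280/280]
  100 → break 9  [load 280/280]
9 commercial breaks opened.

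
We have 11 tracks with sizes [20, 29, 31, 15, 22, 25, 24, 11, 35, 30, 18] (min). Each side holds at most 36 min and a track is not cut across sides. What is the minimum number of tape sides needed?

9

Total = 35 + 31 + 30 + 29 + 25 + 24 + 22 + 20 + 18 + 15 + 11 = 260 min.
Lower bound: ⌈260/36⌉ = 8 tape sides.
A packing using 9 tape sides:
  side 1: 35 = 35
  side 2: 31 = 31
  side 3: 30 = 30
  side 4: 29 = 29
  side 5: 25 + 11 = 36
  side 6: 24 = 24
  side 7: 22 = 22
  side 8: 20 + 15 = 35
  side 9: 18 = 18
No arrangement into 8 tape sides stays within capacity, so 9 is optimal.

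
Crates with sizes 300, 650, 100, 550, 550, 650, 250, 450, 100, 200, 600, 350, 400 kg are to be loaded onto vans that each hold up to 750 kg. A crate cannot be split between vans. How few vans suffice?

Total = 650 + 650 + 600 + 550 + 550 + 450 + 400 + 350 + 300 + 250 + 200 + 100 + 100 = 5150 kg.
Lower bound: ⌈5150/750⌉ = 7 vans.
A packing using 8 vans:
  van 1: 650 + 100 = 750
  van 2: 650 + 100 = 750
  van 3: 600 = 600
  van 4: 550 + 200 = 750
  van 5: 550 = 550
  van 6: 450 + 300 = 750
  van 7: 400 + 350 = 750
  van 8: 250 = 250
No arrangement into 7 vans stays within capacity, so 8 is optimal.

8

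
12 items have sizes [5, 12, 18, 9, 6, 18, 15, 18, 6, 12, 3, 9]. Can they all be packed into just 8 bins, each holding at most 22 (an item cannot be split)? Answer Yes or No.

A valid assignment using 7 bins:
  bin 1: 18 + 3 = 21
  bin 2: 18 = 18
  bin 3: 18 = 18
  bin 4: 15 + 6 = 21
  bin 5: 12 + 9 = 21
  bin 6: 12 + 9 = 21
  bin 7: 6 + 5 = 11
That uses only 7 ≤ 8, so 8 bins are enough.

Yes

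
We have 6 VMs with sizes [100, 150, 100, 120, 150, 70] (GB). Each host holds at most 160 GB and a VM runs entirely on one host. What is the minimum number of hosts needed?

6

Total = 150 + 150 + 120 + 100 + 100 + 70 = 690 GB.
Lower bound: ⌈690/160⌉ = 5 hosts.
A packing using 6 hosts:
  host 1: 150 = 150
  host 2: 150 = 150
  host 3: 120 = 120
  host 4: 100 = 100
  host 5: 100 = 100
  host 6: 70 = 70
No arrangement into 5 hosts stays within capacity, so 6 is optimal.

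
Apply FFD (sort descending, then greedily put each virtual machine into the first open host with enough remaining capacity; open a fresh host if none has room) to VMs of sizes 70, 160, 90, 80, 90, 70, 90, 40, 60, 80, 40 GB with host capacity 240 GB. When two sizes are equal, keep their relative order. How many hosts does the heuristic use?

Sorted descending: 160, 90, 90, 90, 80, 80, 70, 70, 60, 40, 40.
  160 → host 1 (new)  [load 160/240]
  90 → host 2 (new)  [load 90/240]
  90 → host 2  [load 180/240]
  90 → host 3 (new)  [load 90/240]
  80 → host 1  [load 240/240]
  80 → host 3  [load 170/240]
  70 → host 3  [load 240/240]
  70 → host 4 (new)  [load 70/240]
  60 → host 2  [load 240/240]
  40 → host 4  [load 110/240]
  40 → host 4  [load 150/240]
4 hosts opened.

4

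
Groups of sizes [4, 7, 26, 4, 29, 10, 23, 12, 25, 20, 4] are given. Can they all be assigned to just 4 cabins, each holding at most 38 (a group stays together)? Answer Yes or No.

No

Total = 164; ⌈164/38⌉ = 5.
At least 5 cabins are required, but only 4 are allowed.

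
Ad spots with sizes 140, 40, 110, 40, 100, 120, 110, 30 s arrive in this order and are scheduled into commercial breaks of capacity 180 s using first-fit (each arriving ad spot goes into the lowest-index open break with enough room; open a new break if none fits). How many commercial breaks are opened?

  140 → break 1 (new)  [load 140/180]
  40 → break 1  [load 180/180]
  110 → break 2 (new)  [load 110/180]
  40 → break 2  [load 150/180]
  100 → break 3 (new)  [load 100/180]
  120 → break 4 (new)  [load 120/180]
  110 → break 5 (new)  [load 110/180]
  30 → break 2  [load 180/180]
5 commercial breaks opened.

5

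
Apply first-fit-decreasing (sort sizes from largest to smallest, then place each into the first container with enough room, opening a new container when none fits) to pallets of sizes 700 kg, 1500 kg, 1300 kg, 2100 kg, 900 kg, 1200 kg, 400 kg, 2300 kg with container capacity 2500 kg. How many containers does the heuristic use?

Sorted descending: 2300, 2100, 1500, 1300, 1200, 900, 700, 400.
  2300 → container 1 (new)  [load 2300/2500]
  2100 → container 2 (new)  [load 2100/2500]
  1500 → container 3 (new)  [load 1500/2500]
  1300 → container 4 (new)  [load 1300/2500]
  1200 → container 4  [load 2500/2500]
  900 → container 3  [load 2400/2500]
  700 → container 5 (new)  [load 700/2500]
  400 → container 2  [load 2500/2500]
5 containers opened.

5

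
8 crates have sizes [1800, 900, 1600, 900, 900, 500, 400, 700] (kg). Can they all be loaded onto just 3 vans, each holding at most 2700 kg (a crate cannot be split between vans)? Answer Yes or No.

A valid assignment using 3 vans:
  van 1: 1800 + 900 = 2700
  van 2: 1600 + 900 = 2500
  van 3: 900 + 700 + 500 + 400 = 2500
Every load is within 2700 kg, so 3 vans suffice.

Yes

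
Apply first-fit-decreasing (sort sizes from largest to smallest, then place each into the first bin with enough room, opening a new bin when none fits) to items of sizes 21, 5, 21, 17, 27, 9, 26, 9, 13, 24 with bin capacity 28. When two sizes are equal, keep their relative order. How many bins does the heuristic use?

Sorted descending: 27, 26, 24, 21, 21, 17, 13, 9, 9, 5.
  27 → bin 1 (new)  [load 27/28]
  26 → bin 2 (new)  [load 26/28]
  24 → bin 3 (new)  [load 24/28]
  21 → bin 4 (new)  [load 21/28]
  21 → bin 5 (new)  [load 21/28]
  17 → bin 6 (new)  [load 17/28]
  13 → bin 7 (new)  [load 13/28]
  9 → bin 6  [load 26/28]
  9 → bin 7  [load 22/28]
  5 → bin 4  [load 26/28]
7 bins opened.

7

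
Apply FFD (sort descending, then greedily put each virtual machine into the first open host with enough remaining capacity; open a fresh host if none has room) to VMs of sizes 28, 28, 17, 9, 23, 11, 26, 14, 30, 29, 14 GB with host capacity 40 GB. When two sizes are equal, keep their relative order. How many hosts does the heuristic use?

7

Sorted descending: 30, 29, 28, 28, 26, 23, 17, 14, 14, 11, 9.
  30 → host 1 (new)  [load 30/40]
  29 → host 2 (new)  [load 29/40]
  28 → host 3 (new)  [load 28/40]
  28 → host 4 (new)  [load 28/40]
  26 → host 5 (new)  [load 26/40]
  23 → host 6 (new)  [load 23/40]
  17 → host 6  [load 40/40]
  14 → host 5  [load 40/40]
  14 → host 7 (new)  [load 14/40]
  11 → host 2  [load 40/40]
  9 → host 1  [load 39/40]
7 hosts opened.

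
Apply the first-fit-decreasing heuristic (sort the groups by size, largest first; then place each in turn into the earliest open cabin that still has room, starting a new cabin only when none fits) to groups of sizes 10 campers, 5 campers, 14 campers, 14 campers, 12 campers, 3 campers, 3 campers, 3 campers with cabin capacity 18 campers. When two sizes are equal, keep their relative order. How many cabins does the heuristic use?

Sorted descending: 14, 14, 12, 10, 5, 3, 3, 3.
  14 → cabin 1 (new)  [load 14/18]
  14 → cabin 2 (new)  [load 14/18]
  12 → cabin 3 (new)  [load 12/18]
  10 → cabin 4 (new)  [load 10/18]
  5 → cabin 3  [load 17/18]
  3 → cabin 1  [load 17/18]
  3 → cabin 2  [load 17/18]
  3 → cabin 4  [load 13/18]
4 cabins opened.

4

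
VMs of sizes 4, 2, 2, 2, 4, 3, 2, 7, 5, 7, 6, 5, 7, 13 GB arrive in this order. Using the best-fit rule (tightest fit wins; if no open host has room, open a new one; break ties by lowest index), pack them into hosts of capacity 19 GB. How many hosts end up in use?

  4 → host 1 (new)  [load 4/19]
  2 → host 1  [load 6/19]
  2 → host 1  [load 8/19]
  2 → host 1  [load 10/19]
  4 → host 1  [load 14/19]
  3 → host 1  [load 17/19]
  2 → host 1  [load 19/19]
  7 → host 2 (new)  [load 7/19]
  5 → host 2  [load 12/19]
  7 → host 2  [load 19/19]
  6 → host 3 (new)  [load 6/19]
  5 → host 3  [load 11/19]
  7 → host 3  [load 18/19]
  13 → host 4 (new)  [load 13/19]
4 hosts opened.

4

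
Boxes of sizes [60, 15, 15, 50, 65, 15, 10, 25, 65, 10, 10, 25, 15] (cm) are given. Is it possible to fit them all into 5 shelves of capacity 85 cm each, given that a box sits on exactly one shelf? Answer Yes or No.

Yes

A valid assignment using 5 shelves:
  shelf 1: 65 + 15 = 80
  shelf 2: 65 + 15 = 80
  shelf 3: 60 + 25 = 85
  shelf 4: 50 + 25 + 10 = 85
  shelf 5: 15 + 15 + 10 + 10 = 50
Every load is within 85 cm, so 5 shelves suffice.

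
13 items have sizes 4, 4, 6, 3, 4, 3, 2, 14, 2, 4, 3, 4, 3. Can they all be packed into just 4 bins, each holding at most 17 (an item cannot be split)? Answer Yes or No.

A valid assignment using 4 bins:
  bin 1: 14 + 3 = 17
  bin 2: 6 + 4 + 4 + 3 = 17
  bin 3: 4 + 4 + 4 + 3 + 2 = 17
  bin 4: 3 + 2 = 5
Every load is within 17, so 4 bins suffice.

Yes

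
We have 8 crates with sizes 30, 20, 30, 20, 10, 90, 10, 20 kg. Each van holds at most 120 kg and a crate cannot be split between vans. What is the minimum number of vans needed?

2

Total = 90 + 30 + 30 + 20 + 20 + 20 + 10 + 10 = 230 kg.
Lower bound: ⌈230/120⌉ = 2 vans.
A packing using 2 vans:
  van 1: 90 + 30 = 120
  van 2: 30 + 20 + 20 + 20 + 10 + 10 = 110
This matches the lower bound, so 2 is optimal.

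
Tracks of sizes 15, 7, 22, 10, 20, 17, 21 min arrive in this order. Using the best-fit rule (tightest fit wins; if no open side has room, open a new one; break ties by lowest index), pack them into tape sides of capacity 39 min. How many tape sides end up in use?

4

  15 → side 1 (new)  [load 15/39]
  7 → side 1  [load 22/39]
  22 → side 2 (new)  [load 22/39]
  10 → side 1  [load 32/39]
  20 → side 3 (new)  [load 20/39]
  17 → side 2  [load 39/39]
  21 → side 4 (new)  [load 21/39]
4 tape sides opened.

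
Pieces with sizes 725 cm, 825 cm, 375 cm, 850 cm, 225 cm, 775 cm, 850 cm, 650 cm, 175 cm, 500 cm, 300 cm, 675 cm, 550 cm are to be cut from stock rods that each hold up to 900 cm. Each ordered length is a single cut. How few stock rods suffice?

Total = 850 + 850 + 825 + 775 + 725 + 675 + 650 + 550 + 500 + 375 + 300 + 225 + 175 = 7475 cm.
Lower bound: ⌈7475/900⌉ = 9 stock rods.
A packing using 9 stock rods:
  stock rod 1: 850 = 850
  stock rod 2: 850 = 850
  stock rod 3: 825 = 825
  stock rod 4: 775 = 775
  stock rod 5: 725 + 175 = 900
  stock rod 6: 675 + 225 = 900
  stock rod 7: 650 = 650
  stock rod 8: 550 + 300 = 850
  stock rod 9: 500 + 375 = 875
This matches the lower bound, so 9 is optimal.

9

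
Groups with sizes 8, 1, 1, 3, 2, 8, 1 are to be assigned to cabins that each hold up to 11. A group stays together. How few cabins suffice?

3

Total = 8 + 8 + 3 + 2 + 1 + 1 + 1 = 24.
Lower bound: ⌈24/11⌉ = 3 cabins.
A packing using 3 cabins:
  cabin 1: 8 + 3 = 11
  cabin 2: 8 + 2 + 1 = 11
  cabin 3: 1 + 1 = 2
This matches the lower bound, so 3 is optimal.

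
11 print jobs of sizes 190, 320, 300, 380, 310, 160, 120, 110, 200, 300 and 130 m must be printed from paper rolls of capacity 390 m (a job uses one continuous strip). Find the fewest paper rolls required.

Total = 380 + 320 + 310 + 300 + 300 + 200 + 190 + 160 + 130 + 120 + 110 = 2520 m.
Lower bound: ⌈2520/390⌉ = 7 paper rolls.
A packing using 8 paper rolls:
  roll 1: 380 = 380
  roll 2: 320 = 320
  roll 3: 310 = 310
  roll 4: 300 = 300
  roll 5: 300 = 300
  roll 6: 200 + 190 = 390
  roll 7: 160 + 130 = 290
  roll 8: 120 + 110 = 230
No arrangement into 7 paper rolls stays within capacity, so 8 is optimal.

8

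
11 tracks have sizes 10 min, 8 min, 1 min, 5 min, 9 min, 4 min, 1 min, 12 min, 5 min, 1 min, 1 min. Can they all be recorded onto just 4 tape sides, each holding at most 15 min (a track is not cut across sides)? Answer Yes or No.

Yes

A valid assignment using 4 tape sides:
  side 1: 12 + 1 + 1 + 1 = 15
  side 2: 10 + 5 = 15
  side 3: 9 + 5 + 1 = 15
  side 4: 8 + 4 = 12
Every load is within 15 min, so 4 tape sides suffice.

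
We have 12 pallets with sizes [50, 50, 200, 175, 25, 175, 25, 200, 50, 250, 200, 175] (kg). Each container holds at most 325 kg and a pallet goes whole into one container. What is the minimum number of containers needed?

Total = 250 + 200 + 200 + 200 + 175 + 175 + 175 + 50 + 50 + 50 + 25 + 25 = 1575 kg.
Lower bound: ⌈1575/325⌉ = 5 containers.
Also, 7 pallets each exceed 325/2 kg, and no two of those can share a container, so at least 7 containers are needed.
A packing using 7 containers:
  container 1: 250 + 50 + 25 = 325
  container 2: 200 + 50 + 50 + 25 = 325
  container 3: 200 = 200
  container 4: 200 = 200
  container 5: 175 = 175
  container 6: 175 = 175
  container 7: 175 = 175
This matches the lower bound, so 7 is optimal.

7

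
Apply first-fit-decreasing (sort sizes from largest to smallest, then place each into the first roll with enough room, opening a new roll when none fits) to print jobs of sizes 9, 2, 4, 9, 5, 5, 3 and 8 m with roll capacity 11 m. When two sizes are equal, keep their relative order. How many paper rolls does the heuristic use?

Sorted descending: 9, 9, 8, 5, 5, 4, 3, 2.
  9 → roll 1 (new)  [load 9/11]
  9 → roll 2 (new)  [load 9/11]
  8 → roll 3 (new)  [load 8/11]
  5 → roll 4 (new)  [load 5/11]
  5 → roll 4  [load 10/11]
  4 → roll 5 (new)  [load 4/11]
  3 → roll 3  [load 11/11]
  2 → roll 1  [load 11/11]
5 paper rolls opened.

5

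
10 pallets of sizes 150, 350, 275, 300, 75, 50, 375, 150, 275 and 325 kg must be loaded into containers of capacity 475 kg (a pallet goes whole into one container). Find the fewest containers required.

Total = 375 + 350 + 325 + 300 + 275 + 275 + 150 + 150 + 75 + 50 = 2325 kg.
Lower bound: ⌈2325/475⌉ = 5 containers.
Also, 6 pallets each exceed 475/2 kg, and no two of those can share a container, so at least 6 containers are needed.
A packing using 6 containers:
  container 1: 375 + 75 = 450
  container 2: 350 + 50 = 400
  container 3: 325 + 150 = 475
  container 4: 300 + 150 = 450
  container 5: 275 = 275
  container 6: 275 = 275
This matches the lower bound, so 6 is optimal.

6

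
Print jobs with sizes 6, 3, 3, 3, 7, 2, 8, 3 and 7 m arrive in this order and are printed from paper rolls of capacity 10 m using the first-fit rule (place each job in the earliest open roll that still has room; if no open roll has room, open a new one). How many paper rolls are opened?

  6 → roll 1 (new)  [load 6/10]
  3 → roll 1  [load 9/10]
  3 → roll 2 (new)  [load 3/10]
  3 → roll 2  [load 6/10]
  7 → roll 3 (new)  [load 7/10]
  2 → roll 2  [load 8/10]
  8 → roll 4 (new)  [load 8/10]
  3 → roll 3  [load 10/10]
  7 → roll 5 (new)  [load 7/10]
5 paper rolls opened.

5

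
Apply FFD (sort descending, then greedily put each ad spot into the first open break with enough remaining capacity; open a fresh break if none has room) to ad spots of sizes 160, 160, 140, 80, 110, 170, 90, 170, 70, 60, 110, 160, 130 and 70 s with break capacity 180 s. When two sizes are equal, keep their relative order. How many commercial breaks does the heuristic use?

Sorted descending: 170, 170, 160, 160, 160, 140, 130, 110, 110, 90, 80, 70, 70, 60.
  170 → break 1 (new)  [load 170/180]
  170 → break 2 (new)  [load 170/180]
  160 → break 3 (new)  [load 160/180]
  160 → break 4 (new)  [load 160/180]
  160 → break 5 (new)  [load 160/180]
  140 → break 6 (new)  [load 140/180]
  130 → break 7 (new)  [load 130/180]
  110 → break 8 (new)  [load 110/180]
  110 → break 9 (new)  [load 110/180]
  90 → break 10 (new)  [load 90/180]
  80 → break 10  [load 170/180]
  70 → break 8  [load 180/180]
  70 → break 9  [load 180/180]
  60 → break 11 (new)  [load 60/180]
11 commercial breaks opened.

11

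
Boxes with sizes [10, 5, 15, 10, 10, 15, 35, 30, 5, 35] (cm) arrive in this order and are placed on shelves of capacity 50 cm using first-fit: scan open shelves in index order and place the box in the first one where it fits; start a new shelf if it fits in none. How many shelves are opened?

4

  10 → shelf 1 (new)  [load 10/50]
  5 → shelf 1  [load 15/50]
  15 → shelf 1  [load 30/50]
  10 → shelf 1  [load 40/50]
  10 → shelf 1  [load 50/50]
  15 → shelf 2 (new)  [load 15/50]
  35 → shelf 2  [load 50/50]
  30 → shelf 3 (new)  [load 30/50]
  5 → shelf 3  [load 35/50]
  35 → shelf 4 (new)  [load 35/50]
4 shelves opened.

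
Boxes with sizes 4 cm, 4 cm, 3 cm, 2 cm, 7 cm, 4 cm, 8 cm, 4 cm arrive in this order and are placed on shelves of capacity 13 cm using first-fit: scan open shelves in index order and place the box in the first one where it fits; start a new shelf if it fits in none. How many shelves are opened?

3

  4 → shelf 1 (new)  [load 4/13]
  4 → shelf 1  [load 8/13]
  3 → shelf 1  [load 11/13]
  2 → shelf 1  [load 13/13]
  7 → shelf 2 (new)  [load 7/13]
  4 → shelf 2  [load 11/13]
  8 → shelf 3 (new)  [load 8/13]
  4 → shelf 3  [load 12/13]
3 shelves opened.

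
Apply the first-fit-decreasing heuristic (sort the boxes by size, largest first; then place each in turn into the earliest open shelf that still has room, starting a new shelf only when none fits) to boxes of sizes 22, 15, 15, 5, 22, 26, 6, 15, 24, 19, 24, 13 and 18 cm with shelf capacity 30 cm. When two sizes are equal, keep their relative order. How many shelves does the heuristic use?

9

Sorted descending: 26, 24, 24, 22, 22, 19, 18, 15, 15, 15, 13, 6, 5.
  26 → shelf 1 (new)  [load 26/30]
  24 → shelf 2 (new)  [load 24/30]
  24 → shelf 3 (new)  [load 24/30]
  22 → shelf 4 (new)  [load 22/30]
  22 → shelf 5 (new)  [load 22/30]
  19 → shelf 6 (new)  [load 19/30]
  18 → shelf 7 (new)  [load 18/30]
  15 → shelf 8 (new)  [load 15/30]
  15 → shelf 8  [load 30/30]
  15 → shelf 9 (new)  [load 15/30]
  13 → shelf 9  [load 28/30]
  6 → shelf 2  [load 30/30]
  5 → shelf 3  [load 29/30]
9 shelves opened.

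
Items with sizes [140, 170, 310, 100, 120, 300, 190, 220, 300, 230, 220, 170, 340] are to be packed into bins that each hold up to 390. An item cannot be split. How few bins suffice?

Total = 340 + 310 + 300 + 300 + 230 + 220 + 220 + 190 + 170 + 170 + 140 + 120 + 100 = 2810.
Lower bound: ⌈2810/390⌉ = 8 bins.
A packing using 9 bins:
  bin 1: 340 = 340
  bin 2: 310 = 310
  bin 3: 300 = 300
  bin 4: 300 = 300
  bin 5: 230 + 140 = 370
  bin 6: 220 + 170 = 390
  bin 7: 220 + 170 = 390
  bin 8: 190 + 120 = 310
  bin 9: 100 = 100
No arrangement into 8 bins stays within capacity, so 9 is optimal.

9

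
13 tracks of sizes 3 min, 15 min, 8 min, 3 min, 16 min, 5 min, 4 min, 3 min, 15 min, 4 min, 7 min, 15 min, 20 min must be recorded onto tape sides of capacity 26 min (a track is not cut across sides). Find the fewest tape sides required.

5

Total = 20 + 16 + 15 + 15 + 15 + 8 + 7 + 5 + 4 + 4 + 3 + 3 + 3 = 118 min.
Lower bound: ⌈118/26⌉ = 5 tape sides.
A packing using 5 tape sides:
  side 1: 20 + 5 = 25
  side 2: 16 + 8 = 24
  side 3: 15 + 7 + 4 = 26
  side 4: 15 + 4 + 3 + 3 = 25
  side 5: 15 + 3 = 18
This matches the lower bound, so 5 is optimal.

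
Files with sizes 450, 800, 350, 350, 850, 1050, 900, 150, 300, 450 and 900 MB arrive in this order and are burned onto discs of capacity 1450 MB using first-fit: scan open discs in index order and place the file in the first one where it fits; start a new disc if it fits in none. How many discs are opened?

6

  450 → disc 1 (new)  [load 450/1450]
  800 → disc 1  [load 1250/1450]
  350 → disc 2 (new)  [load 350/1450]
  350 → disc 2  [load 700/1450]
  850 → disc 3 (new)  [load 850/1450]
  1050 → disc 4 (new)  [load 1050/1450]
  900 → disc 5 (new)  [load 900/1450]
  150 → disc 1  [load 1400/1450]
  300 → disc 2  [load 1000/1450]
  450 → disc 2  [load 1450/1450]
  900 → disc 6 (new)  [load 900/1450]
6 discs opened.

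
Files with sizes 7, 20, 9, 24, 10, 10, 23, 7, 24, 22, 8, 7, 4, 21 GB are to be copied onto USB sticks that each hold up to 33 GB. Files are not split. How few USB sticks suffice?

7

Total = 24 + 24 + 23 + 22 + 21 + 20 + 10 + 10 + 9 + 8 + 7 + 7 + 7 + 4 = 196 GB.
Lower bound: ⌈196/33⌉ = 6 USB sticks.
A packing using 7 USB sticks:
  USB stick 1: 24 + 9 = 33
  USB stick 2: 24 + 8 = 32
  USB stick 3: 23 + 10 = 33
  USB stick 4: 22 + 10 = 32
  USB stick 5: 21 + 7 + 4 = 32
  USB stick 6: 20 + 7 = 27
  USB stick 7: 7 = 7
No arrangement into 6 USB sticks stays within capacity, so 7 is optimal.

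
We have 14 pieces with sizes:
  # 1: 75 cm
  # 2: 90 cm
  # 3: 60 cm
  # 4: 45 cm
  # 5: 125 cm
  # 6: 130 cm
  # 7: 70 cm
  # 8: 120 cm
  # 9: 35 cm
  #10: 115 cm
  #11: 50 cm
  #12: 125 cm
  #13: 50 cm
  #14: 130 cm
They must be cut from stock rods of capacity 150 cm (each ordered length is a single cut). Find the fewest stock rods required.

9

Total = 130 + 130 + 125 + 125 + 120 + 115 + 90 + 75 + 70 + 60 + 50 + 50 + 45 + 35 = 1220 cm.
Lower bound: ⌈1220/150⌉ = 9 stock rods.
A packing using 9 stock rods:
  stock rod 1: 130 = 130
  stock rod 2: 130 = 130
  stock rod 3: 125 = 125
  stock rod 4: 125 = 125
  stock rod 5: 120 = 120
  stock rod 6: 115 + 35 = 150
  stock rod 7: 90 + 60 = 150
  stock rod 8: 75 + 70 = 145
  stock rod 9: 50 + 50 + 45 = 145
This matches the lower bound, so 9 is optimal.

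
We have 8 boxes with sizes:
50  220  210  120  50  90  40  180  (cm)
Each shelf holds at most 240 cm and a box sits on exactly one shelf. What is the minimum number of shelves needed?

Total = 220 + 210 + 180 + 120 + 90 + 50 + 50 + 40 = 960 cm.
Lower bound: ⌈960/240⌉ = 4 shelves.
A packing using 5 shelves:
  shelf 1: 220 = 220
  shelf 2: 210 = 210
  shelf 3: 180 + 50 = 230
  shelf 4: 120 + 90 = 210
  shelf 5: 50 + 40 = 90
No arrangement into 4 shelves stays within capacity, so 5 is optimal.

5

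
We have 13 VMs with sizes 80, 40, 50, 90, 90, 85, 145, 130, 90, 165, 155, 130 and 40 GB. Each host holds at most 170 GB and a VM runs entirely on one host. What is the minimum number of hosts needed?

9

Total = 165 + 155 + 145 + 130 + 130 + 90 + 90 + 90 + 85 + 80 + 50 + 40 + 40 = 1290 GB.
Lower bound: ⌈1290/170⌉ = 8 hosts.
A packing using 9 hosts:
  host 1: 165 = 165
  host 2: 155 = 155
  host 3: 145 = 145
  host 4: 130 + 40 = 170
  host 5: 130 + 40 = 170
  host 6: 90 + 80 = 170
  host 7: 90 + 50 = 140
  host 8: 90 = 90
  host 9: 85 = 85
No arrangement into 8 hosts stays within capacity, so 9 is optimal.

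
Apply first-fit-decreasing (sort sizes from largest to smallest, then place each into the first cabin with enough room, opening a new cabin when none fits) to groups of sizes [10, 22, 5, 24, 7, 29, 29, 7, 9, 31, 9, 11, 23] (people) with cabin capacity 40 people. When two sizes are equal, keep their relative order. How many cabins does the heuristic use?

Sorted descending: 31, 29, 29, 24, 23, 22, 11, 10, 9, 9, 7, 7, 5.
  31 → cabin 1 (new)  [load 31/40]
  29 → cabin 2 (new)  [load 29/40]
  29 → cabin 3 (new)  [load 29/40]
  24 → cabin 4 (new)  [load 24/40]
  23 → cabin 5 (new)  [load 23/40]
  22 → cabin 6 (new)  [load 22/40]
  11 → cabin 2  [load 40/40]
  10 → cabin 3  [load 39/40]
  9 → cabin 1  [load 40/40]
  9 → cabin 4  [load 33/40]
  7 → cabin 4  [load 40/40]
  7 → cabin 5  [load 30/40]
  5 → cabin 5  [load 35/40]
6 cabins opened.

6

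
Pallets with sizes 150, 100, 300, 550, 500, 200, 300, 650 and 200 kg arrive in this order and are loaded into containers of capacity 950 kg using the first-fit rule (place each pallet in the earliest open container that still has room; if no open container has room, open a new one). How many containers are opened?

  150 → container 1 (new)  [load 150/950]
  100 → container 1  [load 250/950]
  300 → container 1  [load 550/950]
  550 → container 2 (new)  [load 550/950]
  500 → container 3 (new)  [load 500/950]
  200 → container 1  [load 750/950]
  300 → container 2  [load 850/950]
  650 → container 4 (new)  [load 650/950]
  200 → container 1  [load 950/950]
4 containers opened.

4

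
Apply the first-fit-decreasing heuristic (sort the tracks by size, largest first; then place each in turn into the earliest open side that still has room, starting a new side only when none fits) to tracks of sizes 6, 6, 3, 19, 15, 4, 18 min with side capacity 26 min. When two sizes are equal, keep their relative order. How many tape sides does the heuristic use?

3

Sorted descending: 19, 18, 15, 6, 6, 4, 3.
  19 → side 1 (new)  [load 19/26]
  18 → side 2 (new)  [load 18/26]
  15 → side 3 (new)  [load 15/26]
  6 → side 1  [load 25/26]
  6 → side 2  [load 24/26]
  4 → side 3  [load 19/26]
  3 → side 3  [load 22/26]
3 tape sides opened.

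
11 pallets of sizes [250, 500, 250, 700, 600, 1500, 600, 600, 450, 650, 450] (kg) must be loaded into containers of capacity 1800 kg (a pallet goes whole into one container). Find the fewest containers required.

Total = 1500 + 700 + 650 + 600 + 600 + 600 + 500 + 450 + 450 + 250 + 250 = 6550 kg.
Lower bound: ⌈6550/1800⌉ = 4 containers.
A packing using 4 containers:
  container 1: 1500 + 250 = 1750
  container 2: 700 + 650 + 450 = 1800
  container 3: 600 + 600 + 600 = 1800
  container 4: 500 + 450 + 250 = 1200
This matches the lower bound, so 4 is optimal.

4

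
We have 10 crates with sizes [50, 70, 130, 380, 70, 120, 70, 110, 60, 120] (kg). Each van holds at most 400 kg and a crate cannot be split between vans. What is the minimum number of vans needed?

Total = 380 + 130 + 120 + 120 + 110 + 70 + 70 + 70 + 60 + 50 = 1180 kg.
Lower bound: ⌈1180/400⌉ = 3 vans.
A packing using 3 vans:
  van 1: 380 = 380
  van 2: 130 + 70 + 70 + 70 + 60 = 400
  van 3: 120 + 120 + 110 + 50 = 400
This matches the lower bound, so 3 is optimal.

3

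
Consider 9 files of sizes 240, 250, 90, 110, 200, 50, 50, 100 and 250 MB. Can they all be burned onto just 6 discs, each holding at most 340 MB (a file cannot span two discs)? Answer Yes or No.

Yes

A valid assignment using 5 discs:
  disc 1: 250 + 90 = 340
  disc 2: 250 + 50 = 300
  disc 3: 240 + 100 = 340
  disc 4: 200 + 110 = 310
  disc 5: 50 = 50
That uses only 5 ≤ 6, so 6 discs are enough.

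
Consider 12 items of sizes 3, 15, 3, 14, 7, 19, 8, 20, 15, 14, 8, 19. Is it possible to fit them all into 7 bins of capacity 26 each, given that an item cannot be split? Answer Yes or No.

A valid assignment using 7 bins:
  bin 1: 20 + 3 + 3 = 26
  bin 2: 19 + 7 = 26
  bin 3: 19 = 19
  bin 4: 15 + 8 = 23
  bin 5: 15 + 8 = 23
  bin 6: 14 = 14
  bin 7: 14 = 14
Every load is within 26, so 7 bins suffice.

Yes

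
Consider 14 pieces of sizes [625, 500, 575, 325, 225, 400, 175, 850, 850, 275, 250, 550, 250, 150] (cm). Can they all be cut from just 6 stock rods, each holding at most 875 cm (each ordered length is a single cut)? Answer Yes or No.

Total = 6000 cm; ⌈6000/875⌉ = 7.
At least 7 stock rods are required, but only 6 are allowed.

No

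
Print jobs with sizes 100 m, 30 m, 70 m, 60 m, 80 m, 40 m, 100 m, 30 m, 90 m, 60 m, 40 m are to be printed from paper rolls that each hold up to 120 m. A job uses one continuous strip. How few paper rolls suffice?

Total = 100 + 100 + 90 + 80 + 70 + 60 + 60 + 40 + 40 + 30 + 30 = 700 m.
Lower bound: ⌈700/120⌉ = 6 paper rolls.
A packing using 7 paper rolls:
  roll 1: 100 = 100
  roll 2: 100 = 100
  roll 3: 90 + 30 = 120
  roll 4: 80 + 40 = 120
  roll 5: 70 + 40 = 110
  roll 6: 60 + 60 = 120
  roll 7: 30 = 30
No arrangement into 6 paper rolls stays within capacity, so 7 is optimal.

7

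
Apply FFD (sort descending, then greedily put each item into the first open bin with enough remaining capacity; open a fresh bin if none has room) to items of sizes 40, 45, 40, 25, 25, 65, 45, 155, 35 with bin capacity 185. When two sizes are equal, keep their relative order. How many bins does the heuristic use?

Sorted descending: 155, 65, 45, 45, 40, 40, 35, 25, 25.
  155 → bin 1 (new)  [load 155/185]
  65 → bin 2 (new)  [load 65/185]
  45 → bin 2  [load 110/185]
  45 → bin 2  [load 155/185]
  40 → bin 3 (new)  [load 40/185]
  40 → bin 3  [load 80/185]
  35 → bin 3  [load 115/185]
  25 → bin 1  [load 180/185]
  25 → bin 2  [load 180/185]
3 bins opened.

3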